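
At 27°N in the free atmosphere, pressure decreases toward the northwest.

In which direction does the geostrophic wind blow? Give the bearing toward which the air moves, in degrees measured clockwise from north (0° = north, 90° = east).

The pressure-gradient force points toward the northwest (bearing 315°).
Geostrophic balance: in the Northern Hemisphere the Coriolis force deflects motion to the right, so the geostrophic wind blows 90° to the right of the pressure-gradient force (low pressure on the left).
Rotating 315° by 90° clockwise gives 045° — the wind blows toward the northeast.

045°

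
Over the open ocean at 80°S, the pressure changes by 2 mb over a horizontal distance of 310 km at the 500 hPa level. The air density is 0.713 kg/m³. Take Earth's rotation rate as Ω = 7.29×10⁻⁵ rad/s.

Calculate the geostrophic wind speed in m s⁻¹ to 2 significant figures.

6.3 m s⁻¹

Coriolis parameter at 80°S:
f = 2Ω sin φ = 2 × 7.29×10⁻⁵ × sin 80° = 1.44×10⁻⁴ s⁻¹
Pressure gradient: |∂P/∂n| = 200 Pa / 310000 m = 6.45×10⁻⁴ Pa/m
Geostrophic balance (pressure-gradient force = Coriolis force):
V_g = (1/(fρ)) |∂P/∂n| = 6.45×10⁻⁴ / (1.44×10⁻⁴ × 0.713) = 6.30 m/s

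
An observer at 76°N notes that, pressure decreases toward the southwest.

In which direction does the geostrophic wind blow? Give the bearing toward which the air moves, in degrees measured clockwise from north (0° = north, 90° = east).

315°

The pressure-gradient force points toward the southwest (bearing 225°).
Geostrophic balance: in the Northern Hemisphere the Coriolis force deflects motion to the right, so the geostrophic wind blows 90° to the right of the pressure-gradient force (low pressure on the left).
Rotating 225° by 90° clockwise gives 315° — the wind blows toward the northwest.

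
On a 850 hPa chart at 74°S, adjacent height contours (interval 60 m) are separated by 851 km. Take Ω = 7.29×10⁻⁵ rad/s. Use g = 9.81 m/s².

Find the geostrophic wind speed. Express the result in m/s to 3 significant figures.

4.94 m/s

Coriolis parameter at 74°S:
f = 2Ω sin φ = 2 × 7.29×10⁻⁵ × sin 74° = 1.40×10⁻⁴ s⁻¹
Height gradient: |∂Z/∂n| = 60 m / 851000 m = 7.05×10⁻⁵
On a pressure surface, geostrophic balance gives V_g = (g/f)|∂Z/∂n|:
V_g = 9.81 × 7.05×10⁻⁵ / 1.40×10⁻⁴ = 4.94 m/s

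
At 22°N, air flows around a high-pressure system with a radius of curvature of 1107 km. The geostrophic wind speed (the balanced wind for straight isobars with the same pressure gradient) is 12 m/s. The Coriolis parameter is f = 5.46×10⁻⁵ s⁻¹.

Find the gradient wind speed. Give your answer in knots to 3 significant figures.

32.1 knots

Around a high, pressure-gradient force acts outward with centrifugal, so Coriolis balances both:
fV = (1/ρ)|∂P/∂n| + V²/R  →  V² − fR·V + fR·V_g = 0
With fR = 5.46×10⁻⁵ × 1107×10³ m = 60.4 m/s:
V = [fR − √((fR)² − 4 fR V_g)]/2 = [60.4 − √(60.4² − 4×60.4×12)]/2 = 16.5 m/s
Supergeostrophic (V > V_g = 12 m/s), as expected around a high.
Converting: 16.5 m/s × 1.944 = 32.1 knots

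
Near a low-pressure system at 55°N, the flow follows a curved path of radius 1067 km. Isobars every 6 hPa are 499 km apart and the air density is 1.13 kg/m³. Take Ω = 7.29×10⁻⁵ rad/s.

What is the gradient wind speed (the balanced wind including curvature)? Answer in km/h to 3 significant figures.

30.1 km/h

Coriolis parameter at 55°N:
f = 2Ω sin φ = 2 × 7.29×10⁻⁵ × sin 55° = 1.19×10⁻⁴ s⁻¹
Pressure gradient: |∂P/∂n| = 600 Pa / 499000 m = 1.20×10⁻³ Pa/m
Geostrophic speed: V_g = |∂P/∂n|/(fρ) = 1.20×10⁻³/(1.19×10⁻⁴ × 1.13) = 8.91 m/s
Around a low, centrifugal force acts outward with Coriolis, so pressure-gradient force balances both:
(1/ρ)|∂P/∂n| = fV + V²/R  →  V² + fR·V − fR·V_g = 0
With fR = 1.19×10⁻⁴ × 1067×10³ m = 127 m/s:
V = [−fR + √((fR)² + 4 fR V_g)]/2 = [−127 + √(127² + 4×127×8.91)]/2 = 8.36 m/s
Subgeostrophic (V < V_g = 8.91 m/s), as expected around a low.
Converting: 8.36 m/s × 3.6 = 30.1 km/h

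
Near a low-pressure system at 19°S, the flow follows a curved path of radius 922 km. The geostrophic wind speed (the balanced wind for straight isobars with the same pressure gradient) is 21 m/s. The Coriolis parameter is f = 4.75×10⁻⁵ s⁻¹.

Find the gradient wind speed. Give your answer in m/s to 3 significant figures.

15.5 m/s

Around a low, centrifugal force acts outward with Coriolis, so pressure-gradient force balances both:
(1/ρ)|∂P/∂n| = fV + V²/R  →  V² + fR·V − fR·V_g = 0
With fR = 4.75×10⁻⁵ × 922×10³ m = 43.8 m/s:
V = [−fR + √((fR)² + 4 fR V_g)]/2 = [−43.8 + √(43.8² + 4×43.8×21)]/2 = 15.5 m/s
Subgeostrophic (V < V_g = 21 m/s), as expected around a low.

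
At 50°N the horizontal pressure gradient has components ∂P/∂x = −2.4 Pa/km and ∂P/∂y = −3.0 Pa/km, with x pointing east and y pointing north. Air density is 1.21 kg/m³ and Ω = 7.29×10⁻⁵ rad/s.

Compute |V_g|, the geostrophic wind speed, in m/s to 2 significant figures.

28 m/s

Coriolis parameter at 50°N:
f = 2Ω sin φ = 2 × 7.29×10⁻⁵ × sin 50° = 1.12×10⁻⁴ s⁻¹
Component geostrophic relations (x east, y north):
u_g = −(1/(fρ)) ∂P/∂y,  v_g = (1/(fρ)) ∂P/∂x
u_g = −(−3.0×10⁻³)/(1.12×10⁻⁴ × 1.21) = 22.2 m/s;  v_g = (−2.4×10⁻³)/(1.12×10⁻⁴ × 1.21) = −17.8 m/s
|V_g| = √(u_g² + v_g²) = 28.4 m/s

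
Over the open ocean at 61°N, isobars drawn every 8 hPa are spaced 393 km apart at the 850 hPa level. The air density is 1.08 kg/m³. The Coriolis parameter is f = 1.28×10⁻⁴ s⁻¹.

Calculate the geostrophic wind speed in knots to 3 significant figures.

Pressure gradient: |∂P/∂n| = 800 Pa / 393000 m = 2.04×10⁻³ Pa/m
Geostrophic balance (pressure-gradient force = Coriolis force):
V_g = (1/(fρ)) |∂P/∂n| = 2.04×10⁻³ / (1.28×10⁻⁴ × 1.08) = 14.7 m/s
Converting: 14.7 m/s × 1.944 = 28.6 knots

28.6 knots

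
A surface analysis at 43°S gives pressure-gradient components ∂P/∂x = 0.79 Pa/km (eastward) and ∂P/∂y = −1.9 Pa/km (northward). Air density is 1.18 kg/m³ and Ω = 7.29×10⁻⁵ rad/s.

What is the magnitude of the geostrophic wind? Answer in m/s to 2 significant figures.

18 m/s

Coriolis parameter at 43°S:
f = 2Ω sin φ = 2 × 7.29×10⁻⁵ × sin 43° = 9.94×10⁻⁵ s⁻¹
In the Southern Hemisphere f is negative: f = −9.94×10⁻⁵ s⁻¹.
Component geostrophic relations (x east, y north):
u_g = −(1/(fρ)) ∂P/∂y,  v_g = (1/(fρ)) ∂P/∂x
u_g = −(−1.9×10⁻³)/(−9.94×10⁻⁵ × 1.18) = −16.2 m/s;  v_g = (0.79×10⁻³)/(−9.94×10⁻⁵ × 1.18) = −6.73 m/s
|V_g| = √(u_g² + v_g²) = 17.5 m/s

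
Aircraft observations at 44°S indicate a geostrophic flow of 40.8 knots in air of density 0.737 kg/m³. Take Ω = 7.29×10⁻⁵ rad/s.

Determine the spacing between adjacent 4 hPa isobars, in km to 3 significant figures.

255 km

Coriolis parameter at 44°S:
f = 2Ω sin φ = 2 × 7.29×10⁻⁵ × sin 44° = 1.01×10⁻⁴ s⁻¹
Wind speed in SI: 40.8 knots = 21.0 m/s
Geostrophic balance rearranged: |∂P/∂n| = f ρ V_g
|∂P/∂n| = 1.01×10⁻⁴ × 0.737 × 21.0 = 1.57×10⁻³ Pa/m
Isobar spacing: Δn = ΔP/|∂P/∂n| = 400 Pa / 1.57×10⁻³ Pa/m = 255309 m ≈ 255 km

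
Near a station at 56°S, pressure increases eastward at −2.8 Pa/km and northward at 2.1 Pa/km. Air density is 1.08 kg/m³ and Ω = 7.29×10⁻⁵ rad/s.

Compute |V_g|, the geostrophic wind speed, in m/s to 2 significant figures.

27 m/s

Coriolis parameter at 56°S:
f = 2Ω sin φ = 2 × 7.29×10⁻⁵ × sin 56° = 1.21×10⁻⁴ s⁻¹
In the Southern Hemisphere f is negative: f = −1.21×10⁻⁴ s⁻¹.
Component geostrophic relations (x east, y north):
u_g = −(1/(fρ)) ∂P/∂y,  v_g = (1/(fρ)) ∂P/∂x
u_g = −(2.1×10⁻³)/(−1.21×10⁻⁴ × 1.08) = 16.1 m/s;  v_g = (−2.8×10⁻³)/(−1.21×10⁻⁴ × 1.08) = 21.4 m/s
|V_g| = √(u_g² + v_g²) = 26.8 m/s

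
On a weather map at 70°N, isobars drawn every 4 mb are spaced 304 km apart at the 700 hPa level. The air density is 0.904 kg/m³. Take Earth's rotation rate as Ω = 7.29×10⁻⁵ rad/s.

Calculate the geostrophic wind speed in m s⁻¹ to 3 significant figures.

10.6 m s⁻¹

Coriolis parameter at 70°N:
f = 2Ω sin φ = 2 × 7.29×10⁻⁵ × sin 70° = 1.37×10⁻⁴ s⁻¹
Pressure gradient: |∂P/∂n| = 400 Pa / 304000 m = 1.32×10⁻³ Pa/m
Geostrophic balance (pressure-gradient force = Coriolis force):
V_g = (1/(fρ)) |∂P/∂n| = 1.32×10⁻³ / (1.37×10⁻⁴ × 0.904) = 10.6 m/s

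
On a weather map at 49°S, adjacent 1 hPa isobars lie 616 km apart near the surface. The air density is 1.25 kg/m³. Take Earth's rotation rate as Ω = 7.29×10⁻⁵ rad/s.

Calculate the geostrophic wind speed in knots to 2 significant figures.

2.3 knots

Coriolis parameter at 49°S:
f = 2Ω sin φ = 2 × 7.29×10⁻⁵ × sin 49° = 1.10×10⁻⁴ s⁻¹
Pressure gradient: |∂P/∂n| = 100 Pa / 616000 m = 1.62×10⁻⁴ Pa/m
Geostrophic balance (pressure-gradient force = Coriolis force):
V_g = (1/(fρ)) |∂P/∂n| = 1.62×10⁻⁴ / (1.10×10⁻⁴ × 1.25) = 1.18 m/s
Converting: 1.18 m/s × 1.944 = 2.3 knots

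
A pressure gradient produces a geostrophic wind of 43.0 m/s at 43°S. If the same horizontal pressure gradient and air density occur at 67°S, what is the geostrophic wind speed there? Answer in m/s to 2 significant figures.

32 m/s

With the same pressure gradient and density, V_g ∝ 1/f ∝ 1/sin φ.
V₂ = V₁ · sin φ₁ / sin φ₂ = 43.0 × sin 43° / sin 67°
V₂ = 43.0 × 0.6820/0.9205 = 32 m/s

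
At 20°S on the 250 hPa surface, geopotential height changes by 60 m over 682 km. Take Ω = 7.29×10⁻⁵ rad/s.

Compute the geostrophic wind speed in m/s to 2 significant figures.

17 m/s

Coriolis parameter at 20°S:
f = 2Ω sin φ = 2 × 7.29×10⁻⁵ × sin 20° = 4.99×10⁻⁵ s⁻¹
Height gradient: |∂Z/∂n| = 60 m / 682000 m = 8.80×10⁻⁵
On a pressure surface, geostrophic balance gives V_g = (g/f)|∂Z/∂n|:
V_g = 9.81 × 8.80×10⁻⁵ / 4.99×10⁻⁵ = 17.3 m/s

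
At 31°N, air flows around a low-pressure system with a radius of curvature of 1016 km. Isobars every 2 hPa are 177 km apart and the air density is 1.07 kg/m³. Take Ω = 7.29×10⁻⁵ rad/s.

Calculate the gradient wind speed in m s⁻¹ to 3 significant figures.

12.1 m s⁻¹

Coriolis parameter at 31°N:
f = 2Ω sin φ = 2 × 7.29×10⁻⁵ × sin 31° = 7.51×10⁻⁵ s⁻¹
Pressure gradient: |∂P/∂n| = 200 Pa / 177000 m = 1.13×10⁻³ Pa/m
Geostrophic speed: V_g = |∂P/∂n|/(fρ) = 1.13×10⁻³/(7.51×10⁻⁵ × 1.07) = 14.1 m/s
Around a low, centrifugal force acts outward with Coriolis, so pressure-gradient force balances both:
(1/ρ)|∂P/∂n| = fV + V²/R  →  V² + fR·V − fR·V_g = 0
With fR = 7.51×10⁻⁵ × 1016×10³ m = 76.3 m/s:
V = [−fR + √((fR)² + 4 fR V_g)]/2 = [−76.3 + √(76.3² + 4×76.3×14.1)]/2 = 12.1 m/s
Subgeostrophic (V < V_g = 14.1 m/s), as expected around a low.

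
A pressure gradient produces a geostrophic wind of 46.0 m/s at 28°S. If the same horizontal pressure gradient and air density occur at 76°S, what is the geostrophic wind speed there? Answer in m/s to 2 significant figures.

With the same pressure gradient and density, V_g ∝ 1/f ∝ 1/sin φ.
V₂ = V₁ · sin φ₁ / sin φ₂ = 46.0 × sin 28° / sin 76°
V₂ = 46.0 × 0.4695/0.9703 = 22 m/s

22 m/s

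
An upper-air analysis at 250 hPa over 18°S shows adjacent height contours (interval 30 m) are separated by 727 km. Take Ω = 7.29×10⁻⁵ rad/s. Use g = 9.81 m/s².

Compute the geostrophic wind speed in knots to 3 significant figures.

Coriolis parameter at 18°S:
f = 2Ω sin φ = 2 × 7.29×10⁻⁵ × sin 18° = 4.51×10⁻⁵ s⁻¹
Height gradient: |∂Z/∂n| = 30 m / 727000 m = 4.13×10⁻⁵
On a pressure surface, geostrophic balance gives V_g = (g/f)|∂Z/∂n|:
V_g = 9.81 × 4.13×10⁻⁵ / 4.51×10⁻⁵ = 8.98 m/s
Converting: 8.98 m/s × 1.944 = 17.5 knots

17.5 knots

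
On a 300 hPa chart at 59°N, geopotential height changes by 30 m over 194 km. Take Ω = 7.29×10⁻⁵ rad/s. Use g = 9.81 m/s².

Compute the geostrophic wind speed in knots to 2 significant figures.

Coriolis parameter at 59°N:
f = 2Ω sin φ = 2 × 7.29×10⁻⁵ × sin 59° = 1.25×10⁻⁴ s⁻¹
Height gradient: |∂Z/∂n| = 30 m / 194000 m = 1.55×10⁻⁴
On a pressure surface, geostrophic balance gives V_g = (g/f)|∂Z/∂n|:
V_g = 9.81 × 1.55×10⁻⁴ / 1.25×10⁻⁴ = 12.1 m/s
Converting: 12.1 m/s × 1.944 = 24 knots

24 knots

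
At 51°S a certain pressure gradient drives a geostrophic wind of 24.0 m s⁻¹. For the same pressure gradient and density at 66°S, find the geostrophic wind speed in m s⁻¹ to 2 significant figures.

With the same pressure gradient and density, V_g ∝ 1/f ∝ 1/sin φ.
V₂ = V₁ · sin φ₁ / sin φ₂ = 24.0 × sin 51° / sin 66°
V₂ = 24.0 × 0.7771/0.9135 = 20 m s⁻¹

20 m s⁻¹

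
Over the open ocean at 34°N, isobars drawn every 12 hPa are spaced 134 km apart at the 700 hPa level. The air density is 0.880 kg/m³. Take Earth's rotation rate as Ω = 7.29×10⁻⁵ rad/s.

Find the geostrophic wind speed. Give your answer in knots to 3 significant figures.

Coriolis parameter at 34°N:
f = 2Ω sin φ = 2 × 7.29×10⁻⁵ × sin 34° = 8.15×10⁻⁵ s⁻¹
Pressure gradient: |∂P/∂n| = 1200 Pa / 134000 m = 8.96×10⁻³ Pa/m
Geostrophic balance (pressure-gradient force = Coriolis force):
V_g = (1/(fρ)) |∂P/∂n| = 8.96×10⁻³ / (8.15×10⁻⁵ × 0.880) = 125 m/s
Converting: 125 m/s × 1.944 = 243 knots

243 knots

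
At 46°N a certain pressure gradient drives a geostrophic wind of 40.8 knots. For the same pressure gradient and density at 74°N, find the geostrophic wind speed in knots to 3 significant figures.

With the same pressure gradient and density, V_g ∝ 1/f ∝ 1/sin φ.
V₂ = V₁ · sin φ₁ / sin φ₂ = 40.8 × sin 46° / sin 74°
V₂ = 40.8 × 0.7193/0.9613 = 30.5 knots

30.5 knots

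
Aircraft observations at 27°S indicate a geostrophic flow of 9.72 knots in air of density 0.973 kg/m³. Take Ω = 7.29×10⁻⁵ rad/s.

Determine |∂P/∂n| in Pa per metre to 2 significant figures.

Coriolis parameter at 27°S:
f = 2Ω sin φ = 2 × 7.29×10⁻⁵ × sin 27° = 6.62×10⁻⁵ s⁻¹
Wind speed in SI: 9.72 knots = 5.00 m/s
Geostrophic balance rearranged: |∂P/∂n| = f ρ V_g
|∂P/∂n| = 6.62×10⁻⁵ × 0.973 × 5.00 = 3.22×10⁻⁴ Pa/m

3.2×10⁻⁴ Pa/m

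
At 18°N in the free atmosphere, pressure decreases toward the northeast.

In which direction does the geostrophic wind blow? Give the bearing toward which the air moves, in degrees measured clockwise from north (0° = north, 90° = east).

The pressure-gradient force points toward the northeast (bearing 045°).
Geostrophic balance: in the Northern Hemisphere the Coriolis force deflects motion to the right, so the geostrophic wind blows 90° to the right of the pressure-gradient force (low pressure on the left).
Rotating 045° by 90° clockwise gives 135° — the wind blows toward the southeast.

135°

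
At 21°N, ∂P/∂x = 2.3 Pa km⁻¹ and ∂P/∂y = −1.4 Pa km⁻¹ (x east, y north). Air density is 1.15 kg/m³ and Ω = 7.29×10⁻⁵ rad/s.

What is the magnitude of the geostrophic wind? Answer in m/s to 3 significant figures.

44.8 m/s

Coriolis parameter at 21°N:
f = 2Ω sin φ = 2 × 7.29×10⁻⁵ × sin 21° = 5.23×10⁻⁵ s⁻¹
Component geostrophic relations (x east, y north):
u_g = −(1/(fρ)) ∂P/∂y,  v_g = (1/(fρ)) ∂P/∂x
u_g = −(−1.4×10⁻³)/(5.23×10⁻⁵ × 1.15) = 23.3 m/s;  v_g = (2.3×10⁻³)/(5.23×10⁻⁵ × 1.15) = 38.3 m/s
|V_g| = √(u_g² + v_g²) = 44.8 m/s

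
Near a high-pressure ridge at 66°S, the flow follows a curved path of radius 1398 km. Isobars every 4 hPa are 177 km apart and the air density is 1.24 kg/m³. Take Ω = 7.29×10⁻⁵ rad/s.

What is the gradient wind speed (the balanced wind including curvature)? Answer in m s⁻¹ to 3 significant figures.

14.9 m s⁻¹

Coriolis parameter at 66°S:
f = 2Ω sin φ = 2 × 7.29×10⁻⁵ × sin 66° = 1.33×10⁻⁴ s⁻¹
Pressure gradient: |∂P/∂n| = 400 Pa / 177000 m = 2.26×10⁻³ Pa/m
Geostrophic speed: V_g = |∂P/∂n|/(fρ) = 2.26×10⁻³/(1.33×10⁻⁴ × 1.24) = 13.7 m/s
Around a high, pressure-gradient force acts outward with centrifugal, so Coriolis balances both:
fV = (1/ρ)|∂P/∂n| + V²/R  →  V² − fR·V + fR·V_g = 0
With fR = 1.33×10⁻⁴ × 1398×10³ m = 186 m/s:
V = [fR − √((fR)² − 4 fR V_g)]/2 = [186 − √(186² − 4×186×13.7)]/2 = 14.9 m/s
Supergeostrophic (V > V_g = 13.7 m/s), as expected around a high.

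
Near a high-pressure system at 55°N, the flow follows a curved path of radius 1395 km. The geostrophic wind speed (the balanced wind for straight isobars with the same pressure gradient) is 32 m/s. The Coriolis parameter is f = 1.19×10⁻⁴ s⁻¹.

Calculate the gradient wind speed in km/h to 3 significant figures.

156 km/h

Around a high, pressure-gradient force acts outward with centrifugal, so Coriolis balances both:
fV = (1/ρ)|∂P/∂n| + V²/R  →  V² − fR·V + fR·V_g = 0
With fR = 1.19×10⁻⁴ × 1395×10³ m = 166 m/s:
V = [fR − √((fR)² − 4 fR V_g)]/2 = [166 − √(166² − 4×166×32)]/2 = 43.3 m/s
Supergeostrophic (V > V_g = 32 m/s), as expected around a high.
Converting: 43.3 m/s × 3.6 = 156 km/h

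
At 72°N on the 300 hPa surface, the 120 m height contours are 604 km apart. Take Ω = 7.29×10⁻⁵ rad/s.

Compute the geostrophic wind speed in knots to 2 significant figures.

Coriolis parameter at 72°N:
f = 2Ω sin φ = 2 × 7.29×10⁻⁵ × sin 72° = 1.39×10⁻⁴ s⁻¹
Height gradient: |∂Z/∂n| = 120 m / 604000 m = 1.99×10⁻⁴
On a pressure surface, geostrophic balance gives V_g = (g/f)|∂Z/∂n|:
V_g = 9.81 × 1.99×10⁻⁴ / 1.39×10⁻⁴ = 14.1 m/s
Converting: 14.1 m/s × 1.944 = 27 knots

27 knots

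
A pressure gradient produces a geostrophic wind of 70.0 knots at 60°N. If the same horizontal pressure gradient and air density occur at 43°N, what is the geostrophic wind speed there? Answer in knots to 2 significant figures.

With the same pressure gradient and density, V_g ∝ 1/f ∝ 1/sin φ.
V₂ = V₁ · sin φ₁ / sin φ₂ = 70.0 × sin 60° / sin 43°
V₂ = 70.0 × 0.8660/0.6820 = 89 knots

89 knots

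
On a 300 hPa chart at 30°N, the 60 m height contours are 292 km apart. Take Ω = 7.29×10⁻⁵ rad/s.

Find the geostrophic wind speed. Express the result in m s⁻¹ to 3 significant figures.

27.7 m s⁻¹

Coriolis parameter at 30°N:
f = 2Ω sin φ = 2 × 7.29×10⁻⁵ × sin 30° = 7.29×10⁻⁵ s⁻¹
Height gradient: |∂Z/∂n| = 60 m / 292000 m = 2.05×10⁻⁴
On a pressure surface, geostrophic balance gives V_g = (g/f)|∂Z/∂n|:
V_g = 9.81 × 2.05×10⁻⁴ / 7.29×10⁻⁵ = 27.7 m/s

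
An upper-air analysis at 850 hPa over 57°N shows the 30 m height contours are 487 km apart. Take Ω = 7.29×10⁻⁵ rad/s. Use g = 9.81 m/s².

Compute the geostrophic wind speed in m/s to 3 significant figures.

4.94 m/s

Coriolis parameter at 57°N:
f = 2Ω sin φ = 2 × 7.29×10⁻⁵ × sin 57° = 1.22×10⁻⁴ s⁻¹
Height gradient: |∂Z/∂n| = 30 m / 487000 m = 6.16×10⁻⁵
On a pressure surface, geostrophic balance gives V_g = (g/f)|∂Z/∂n|:
V_g = 9.81 × 6.16×10⁻⁵ / 1.22×10⁻⁴ = 4.94 m/s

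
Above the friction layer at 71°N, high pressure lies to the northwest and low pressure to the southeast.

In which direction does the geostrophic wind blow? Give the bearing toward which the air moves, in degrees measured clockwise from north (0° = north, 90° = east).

225°

The pressure-gradient force points toward the southeast (bearing 135°).
Geostrophic balance: in the Northern Hemisphere the Coriolis force deflects motion to the right, so the geostrophic wind blows 90° to the right of the pressure-gradient force (low pressure on the left).
Rotating 135° by 90° clockwise gives 225° — the wind blows toward the southwest.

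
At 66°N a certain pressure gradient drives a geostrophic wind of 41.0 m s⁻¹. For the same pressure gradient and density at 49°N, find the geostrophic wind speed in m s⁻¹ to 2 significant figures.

50 m s⁻¹

With the same pressure gradient and density, V_g ∝ 1/f ∝ 1/sin φ.
V₂ = V₁ · sin φ₁ / sin φ₂ = 41.0 × sin 66° / sin 49°
V₂ = 41.0 × 0.9135/0.7547 = 50 m s⁻¹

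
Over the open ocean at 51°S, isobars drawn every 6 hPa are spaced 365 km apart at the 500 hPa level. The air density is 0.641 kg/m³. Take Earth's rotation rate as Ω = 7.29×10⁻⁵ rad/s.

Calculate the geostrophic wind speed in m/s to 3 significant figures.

22.6 m/s

Coriolis parameter at 51°S:
f = 2Ω sin φ = 2 × 7.29×10⁻⁵ × sin 51° = 1.13×10⁻⁴ s⁻¹
Pressure gradient: |∂P/∂n| = 600 Pa / 365000 m = 1.64×10⁻³ Pa/m
Geostrophic balance (pressure-gradient force = Coriolis force):
V_g = (1/(fρ)) |∂P/∂n| = 1.64×10⁻³ / (1.13×10⁻⁴ × 0.641) = 22.6 m/s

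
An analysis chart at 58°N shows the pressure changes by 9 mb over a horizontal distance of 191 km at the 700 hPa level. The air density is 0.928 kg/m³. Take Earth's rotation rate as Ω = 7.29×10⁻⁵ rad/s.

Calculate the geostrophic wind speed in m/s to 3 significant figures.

41.1 m/s

Coriolis parameter at 58°N:
f = 2Ω sin φ = 2 × 7.29×10⁻⁵ × sin 58° = 1.24×10⁻⁴ s⁻¹
Pressure gradient: |∂P/∂n| = 900 Pa / 191000 m = 4.71×10⁻³ Pa/m
Geostrophic balance (pressure-gradient force = Coriolis force):
V_g = (1/(fρ)) |∂P/∂n| = 4.71×10⁻³ / (1.24×10⁻⁴ × 0.928) = 41.1 m/s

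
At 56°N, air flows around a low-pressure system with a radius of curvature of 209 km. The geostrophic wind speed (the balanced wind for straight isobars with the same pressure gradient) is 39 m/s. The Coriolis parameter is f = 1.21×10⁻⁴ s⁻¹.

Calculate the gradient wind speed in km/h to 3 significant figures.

Around a low, centrifugal force acts outward with Coriolis, so pressure-gradient force balances both:
(1/ρ)|∂P/∂n| = fV + V²/R  →  V² + fR·V − fR·V_g = 0
With fR = 1.21×10⁻⁴ × 209×10³ m = 25.3 m/s:
V = [−fR + √((fR)² + 4 fR V_g)]/2 = [−25.3 + √(25.3² + 4×25.3×39)]/2 = 21.2 m/s
Subgeostrophic (V < V_g = 39 m/s), as expected around a low.
Converting: 21.2 m/s × 3.6 = 76.4 km/h

76.4 km/h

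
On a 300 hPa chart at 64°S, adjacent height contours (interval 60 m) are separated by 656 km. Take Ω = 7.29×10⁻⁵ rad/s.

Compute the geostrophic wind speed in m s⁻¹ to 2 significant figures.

6.8 m s⁻¹

Coriolis parameter at 64°S:
f = 2Ω sin φ = 2 × 7.29×10⁻⁵ × sin 64° = 1.31×10⁻⁴ s⁻¹
Height gradient: |∂Z/∂n| = 60 m / 656000 m = 9.15×10⁻⁵
On a pressure surface, geostrophic balance gives V_g = (g/f)|∂Z/∂n|:
V_g = 9.81 × 9.15×10⁻⁵ / 1.31×10⁻⁴ = 6.85 m/s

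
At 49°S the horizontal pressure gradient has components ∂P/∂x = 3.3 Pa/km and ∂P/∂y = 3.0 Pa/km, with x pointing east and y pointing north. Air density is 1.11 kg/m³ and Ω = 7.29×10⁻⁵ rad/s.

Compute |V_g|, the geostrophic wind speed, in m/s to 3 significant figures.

Coriolis parameter at 49°S:
f = 2Ω sin φ = 2 × 7.29×10⁻⁵ × sin 49° = 1.10×10⁻⁴ s⁻¹
In the Southern Hemisphere f is negative: f = −1.10×10⁻⁴ s⁻¹.
Component geostrophic relations (x east, y north):
u_g = −(1/(fρ)) ∂P/∂y,  v_g = (1/(fρ)) ∂P/∂x
u_g = −(3.0×10⁻³)/(−1.10×10⁻⁴ × 1.11) = 24.6 m/s;  v_g = (3.3×10⁻³)/(−1.10×10⁻⁴ × 1.11) = −27.0 m/s
|V_g| = √(u_g² + v_g²) = 36.5 m/s

36.5 m/s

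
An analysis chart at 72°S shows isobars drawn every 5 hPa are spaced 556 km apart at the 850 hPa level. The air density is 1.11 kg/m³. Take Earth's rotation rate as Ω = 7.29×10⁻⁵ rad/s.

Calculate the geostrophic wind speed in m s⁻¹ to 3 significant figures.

Coriolis parameter at 72°S:
f = 2Ω sin φ = 2 × 7.29×10⁻⁵ × sin 72° = 1.39×10⁻⁴ s⁻¹
Pressure gradient: |∂P/∂n| = 500 Pa / 556000 m = 8.99×10⁻⁴ Pa/m
Geostrophic balance (pressure-gradient force = Coriolis force):
V_g = (1/(fρ)) |∂P/∂n| = 8.99×10⁻⁴ / (1.39×10⁻⁴ × 1.11) = 5.84 m/s

5.84 m s⁻¹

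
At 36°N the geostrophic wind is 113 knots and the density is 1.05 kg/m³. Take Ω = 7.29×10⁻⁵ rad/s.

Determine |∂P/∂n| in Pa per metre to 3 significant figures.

Coriolis parameter at 36°N:
f = 2Ω sin φ = 2 × 7.29×10⁻⁵ × sin 36° = 8.57×10⁻⁵ s⁻¹
Wind speed in SI: 113 knots = 58.1 m/s
Geostrophic balance rearranged: |∂P/∂n| = f ρ V_g
|∂P/∂n| = 8.57×10⁻⁵ × 1.05 × 58.1 = 5.23×10⁻³ Pa/m

5.23×10⁻³ Pa/m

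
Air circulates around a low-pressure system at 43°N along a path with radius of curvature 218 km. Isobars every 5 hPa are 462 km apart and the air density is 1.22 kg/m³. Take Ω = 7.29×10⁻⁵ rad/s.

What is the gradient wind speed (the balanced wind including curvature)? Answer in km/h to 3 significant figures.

24.5 km/h

Coriolis parameter at 43°N:
f = 2Ω sin φ = 2 × 7.29×10⁻⁵ × sin 43° = 9.94×10⁻⁵ s⁻¹
Pressure gradient: |∂P/∂n| = 500 Pa / 462000 m = 1.08×10⁻³ Pa/m
Geostrophic speed: V_g = |∂P/∂n|/(fρ) = 1.08×10⁻³/(9.94×10⁻⁵ × 1.22) = 8.92 m/s
Around a low, centrifugal force acts outward with Coriolis, so pressure-gradient force balances both:
(1/ρ)|∂P/∂n| = fV + V²/R  →  V² + fR·V − fR·V_g = 0
With fR = 9.94×10⁻⁵ × 218×10³ m = 21.7 m/s:
V = [−fR + √((fR)² + 4 fR V_g)]/2 = [−21.7 + √(21.7² + 4×21.7×8.92)]/2 = 6.79 m/s
Subgeostrophic (V < V_g = 8.92 m/s), as expected around a low.
Converting: 6.79 m/s × 3.6 = 24.5 km/h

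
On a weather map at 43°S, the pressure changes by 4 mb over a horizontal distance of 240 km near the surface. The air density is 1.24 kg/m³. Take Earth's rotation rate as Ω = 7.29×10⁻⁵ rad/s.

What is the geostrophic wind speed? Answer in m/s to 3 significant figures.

13.5 m/s

Coriolis parameter at 43°S:
f = 2Ω sin φ = 2 × 7.29×10⁻⁵ × sin 43° = 9.94×10⁻⁵ s⁻¹
Pressure gradient: |∂P/∂n| = 400 Pa / 240000 m = 1.67×10⁻³ Pa/m
Geostrophic balance (pressure-gradient force = Coriolis force):
V_g = (1/(fρ)) |∂P/∂n| = 1.67×10⁻³ / (9.94×10⁻⁵ × 1.24) = 13.5 m/s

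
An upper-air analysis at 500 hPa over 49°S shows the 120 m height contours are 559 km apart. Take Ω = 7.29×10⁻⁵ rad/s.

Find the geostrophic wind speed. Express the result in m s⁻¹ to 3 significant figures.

19.1 m s⁻¹

Coriolis parameter at 49°S:
f = 2Ω sin φ = 2 × 7.29×10⁻⁵ × sin 49° = 1.10×10⁻⁴ s⁻¹
Height gradient: |∂Z/∂n| = 120 m / 559000 m = 2.15×10⁻⁴
On a pressure surface, geostrophic balance gives V_g = (g/f)|∂Z/∂n|:
V_g = 9.81 × 2.15×10⁻⁴ / 1.10×10⁻⁴ = 19.1 m/s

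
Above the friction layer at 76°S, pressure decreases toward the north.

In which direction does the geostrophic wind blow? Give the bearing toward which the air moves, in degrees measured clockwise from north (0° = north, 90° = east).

270°

The pressure-gradient force points toward the north (bearing 000°).
Geostrophic balance: in the Southern Hemisphere the Coriolis force deflects motion to the left, so the geostrophic wind blows 90° to the left of the pressure-gradient force (low pressure on the right).
Rotating 000° by 90° counterclockwise gives 270° — the wind blows toward the west.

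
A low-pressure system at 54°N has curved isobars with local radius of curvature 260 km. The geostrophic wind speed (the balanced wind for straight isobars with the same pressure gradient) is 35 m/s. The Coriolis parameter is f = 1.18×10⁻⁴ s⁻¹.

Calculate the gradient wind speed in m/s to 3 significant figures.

20.8 m/s

Around a low, centrifugal force acts outward with Coriolis, so pressure-gradient force balances both:
(1/ρ)|∂P/∂n| = fV + V²/R  →  V² + fR·V − fR·V_g = 0
With fR = 1.18×10⁻⁴ × 260×10³ m = 30.7 m/s:
V = [−fR + √((fR)² + 4 fR V_g)]/2 = [−30.7 + √(30.7² + 4×30.7×35)]/2 = 20.8 m/s
Subgeostrophic (V < V_g = 35 m/s), as expected around a low.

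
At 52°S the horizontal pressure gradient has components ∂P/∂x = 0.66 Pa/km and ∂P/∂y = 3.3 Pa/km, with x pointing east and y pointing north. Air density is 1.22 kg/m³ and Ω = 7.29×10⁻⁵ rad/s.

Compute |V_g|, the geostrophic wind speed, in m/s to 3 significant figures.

24.0 m/s

Coriolis parameter at 52°S:
f = 2Ω sin φ = 2 × 7.29×10⁻⁵ × sin 52° = 1.15×10⁻⁴ s⁻¹
In the Southern Hemisphere f is negative: f = −1.15×10⁻⁴ s⁻¹.
Component geostrophic relations (x east, y north):
u_g = −(1/(fρ)) ∂P/∂y,  v_g = (1/(fρ)) ∂P/∂x
u_g = −(3.3×10⁻³)/(−1.15×10⁻⁴ × 1.22) = 23.5 m/s;  v_g = (0.66×10⁻³)/(−1.15×10⁻⁴ × 1.22) = −4.71 m/s
|V_g| = √(u_g² + v_g²) = 24.0 m/s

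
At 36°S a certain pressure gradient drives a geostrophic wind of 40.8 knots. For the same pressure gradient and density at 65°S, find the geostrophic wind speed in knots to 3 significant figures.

With the same pressure gradient and density, V_g ∝ 1/f ∝ 1/sin φ.
V₂ = V₁ · sin φ₁ / sin φ₂ = 40.8 × sin 36° / sin 65°
V₂ = 40.8 × 0.5878/0.9063 = 26.5 knots

26.5 knots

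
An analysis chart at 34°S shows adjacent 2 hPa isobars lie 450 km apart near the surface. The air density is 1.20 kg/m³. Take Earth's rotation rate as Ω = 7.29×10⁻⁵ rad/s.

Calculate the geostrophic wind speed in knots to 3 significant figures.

8.83 knots

Coriolis parameter at 34°S:
f = 2Ω sin φ = 2 × 7.29×10⁻⁵ × sin 34° = 8.15×10⁻⁵ s⁻¹
Pressure gradient: |∂P/∂n| = 200 Pa / 450000 m = 4.44×10⁻⁴ Pa/m
Geostrophic balance (pressure-gradient force = Coriolis force):
V_g = (1/(fρ)) |∂P/∂n| = 4.44×10⁻⁴ / (8.15×10⁻⁵ × 1.20) = 4.54 m/s
Converting: 4.54 m/s × 1.944 = 8.83 knots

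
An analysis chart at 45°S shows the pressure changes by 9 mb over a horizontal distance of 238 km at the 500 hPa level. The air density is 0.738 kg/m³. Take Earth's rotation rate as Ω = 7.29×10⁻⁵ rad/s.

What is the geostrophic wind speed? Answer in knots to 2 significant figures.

Coriolis parameter at 45°S:
f = 2Ω sin φ = 2 × 7.29×10⁻⁵ × sin 45° = 1.03×10⁻⁴ s⁻¹
Pressure gradient: |∂P/∂n| = 900 Pa / 238000 m = 3.78×10⁻³ Pa/m
Geostrophic balance (pressure-gradient force = Coriolis force):
V_g = (1/(fρ)) |∂P/∂n| = 3.78×10⁻³ / (1.03×10⁻⁴ × 0.738) = 49.7 m/s
Converting: 49.7 m/s × 1.944 = 97 knots

97 knots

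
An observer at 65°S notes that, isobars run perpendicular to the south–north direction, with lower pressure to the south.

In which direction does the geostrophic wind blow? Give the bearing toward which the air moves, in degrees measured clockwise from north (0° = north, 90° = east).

The pressure-gradient force points toward the south (bearing 180°).
Geostrophic balance: in the Southern Hemisphere the Coriolis force deflects motion to the left, so the geostrophic wind blows 90° to the left of the pressure-gradient force (low pressure on the right).
Rotating 180° by 90° counterclockwise gives 090° — the wind blows toward the east.

090°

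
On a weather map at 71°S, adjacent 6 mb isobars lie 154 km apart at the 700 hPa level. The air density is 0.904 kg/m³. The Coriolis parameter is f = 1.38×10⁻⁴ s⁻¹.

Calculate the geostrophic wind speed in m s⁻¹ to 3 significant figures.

Pressure gradient: |∂P/∂n| = 600 Pa / 154000 m = 3.90×10⁻³ Pa/m
Geostrophic balance (pressure-gradient force = Coriolis force):
V_g = (1/(fρ)) |∂P/∂n| = 3.90×10⁻³ / (1.38×10⁻⁴ × 0.904) = 31.2 m/s

31.2 m s⁻¹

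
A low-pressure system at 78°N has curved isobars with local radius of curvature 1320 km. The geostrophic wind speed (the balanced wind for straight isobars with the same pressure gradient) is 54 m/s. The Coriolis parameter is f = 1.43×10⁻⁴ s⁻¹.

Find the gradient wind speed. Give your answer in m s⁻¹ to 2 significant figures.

44 m s⁻¹

Around a low, centrifugal force acts outward with Coriolis, so pressure-gradient force balances both:
(1/ρ)|∂P/∂n| = fV + V²/R  →  V² + fR·V − fR·V_g = 0
With fR = 1.43×10⁻⁴ × 1320×10³ m = 189 m/s:
V = [−fR + √((fR)² + 4 fR V_g)]/2 = [−189 + √(189² + 4×189×54)]/2 = 43.8 m/s
Subgeostrophic (V < V_g = 54 m/s), as expected around a low.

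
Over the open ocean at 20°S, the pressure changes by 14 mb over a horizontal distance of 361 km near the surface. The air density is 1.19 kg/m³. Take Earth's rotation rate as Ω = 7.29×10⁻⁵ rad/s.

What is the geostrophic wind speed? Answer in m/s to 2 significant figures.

Coriolis parameter at 20°S:
f = 2Ω sin φ = 2 × 7.29×10⁻⁵ × sin 20° = 4.99×10⁻⁵ s⁻¹
Pressure gradient: |∂P/∂n| = 1400 Pa / 361000 m = 3.88×10⁻³ Pa/m
Geostrophic balance (pressure-gradient force = Coriolis force):
V_g = (1/(fρ)) |∂P/∂n| = 3.88×10⁻³ / (4.99×10⁻⁵ × 1.19) = 65.4 m/s

65 m/s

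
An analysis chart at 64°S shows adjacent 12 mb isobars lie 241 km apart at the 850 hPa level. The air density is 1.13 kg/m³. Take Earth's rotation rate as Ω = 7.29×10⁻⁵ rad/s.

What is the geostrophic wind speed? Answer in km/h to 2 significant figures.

Coriolis parameter at 64°S:
f = 2Ω sin φ = 2 × 7.29×10⁻⁵ × sin 64° = 1.31×10⁻⁴ s⁻¹
Pressure gradient: |∂P/∂n| = 1200 Pa / 241000 m = 4.98×10⁻³ Pa/m
Geostrophic balance (pressure-gradient force = Coriolis force):
V_g = (1/(fρ)) |∂P/∂n| = 4.98×10⁻³ / (1.31×10⁻⁴ × 1.13) = 33.6 m/s
Converting: 33.6 m/s × 3.6 = 120 km/h

120 km/h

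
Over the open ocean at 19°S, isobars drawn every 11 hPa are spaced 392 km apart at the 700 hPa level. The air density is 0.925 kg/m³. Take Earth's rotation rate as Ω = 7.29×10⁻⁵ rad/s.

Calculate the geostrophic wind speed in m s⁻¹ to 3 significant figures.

Coriolis parameter at 19°S:
f = 2Ω sin φ = 2 × 7.29×10⁻⁵ × sin 19° = 4.75×10⁻⁵ s⁻¹
Pressure gradient: |∂P/∂n| = 1100 Pa / 392000 m = 2.81×10⁻³ Pa/m
Geostrophic balance (pressure-gradient force = Coriolis force):
V_g = (1/(fρ)) |∂P/∂n| = 2.81×10⁻³ / (4.75×10⁻⁵ × 0.925) = 63.9 m/s

63.9 m s⁻¹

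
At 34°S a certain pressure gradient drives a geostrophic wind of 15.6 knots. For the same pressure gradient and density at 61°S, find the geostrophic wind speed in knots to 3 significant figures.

9.97 knots

With the same pressure gradient and density, V_g ∝ 1/f ∝ 1/sin φ.
V₂ = V₁ · sin φ₁ / sin φ₂ = 15.6 × sin 34° / sin 61°
V₂ = 15.6 × 0.5592/0.8746 = 9.97 knots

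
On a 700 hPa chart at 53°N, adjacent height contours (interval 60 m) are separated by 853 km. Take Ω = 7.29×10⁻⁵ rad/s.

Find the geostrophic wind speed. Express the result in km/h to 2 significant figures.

Coriolis parameter at 53°N:
f = 2Ω sin φ = 2 × 7.29×10⁻⁵ × sin 53° = 1.16×10⁻⁴ s⁻¹
Height gradient: |∂Z/∂n| = 60 m / 853000 m = 7.03×10⁻⁵
On a pressure surface, geostrophic balance gives V_g = (g/f)|∂Z/∂n|:
V_g = 9.81 × 7.03×10⁻⁵ / 1.16×10⁻⁴ = 5.93 m/s
Converting: 5.93 m/s × 3.6 = 21 km/h

21 km/h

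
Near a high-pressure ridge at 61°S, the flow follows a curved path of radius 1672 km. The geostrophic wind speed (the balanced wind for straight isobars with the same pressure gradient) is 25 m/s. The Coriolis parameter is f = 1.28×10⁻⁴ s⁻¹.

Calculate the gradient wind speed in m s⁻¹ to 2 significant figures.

Around a high, pressure-gradient force acts outward with centrifugal, so Coriolis balances both:
fV = (1/ρ)|∂P/∂n| + V²/R  →  V² − fR·V + fR·V_g = 0
With fR = 1.28×10⁻⁴ × 1672×10³ m = 214 m/s:
V = [fR − √((fR)² − 4 fR V_g)]/2 = [214 − √(214² − 4×214×25)]/2 = 28.9 m/s
Supergeostrophic (V > V_g = 25 m/s), as expected around a high.

29 m s⁻¹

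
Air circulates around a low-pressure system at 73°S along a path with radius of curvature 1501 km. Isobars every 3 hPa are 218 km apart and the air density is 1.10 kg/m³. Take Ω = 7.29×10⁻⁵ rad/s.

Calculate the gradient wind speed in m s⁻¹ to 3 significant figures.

8.62 m s⁻¹

Coriolis parameter at 73°S:
f = 2Ω sin φ = 2 × 7.29×10⁻⁵ × sin 73° = 1.39×10⁻⁴ s⁻¹
Pressure gradient: |∂P/∂n| = 300 Pa / 218000 m = 1.38×10⁻³ Pa/m
Geostrophic speed: V_g = |∂P/∂n|/(fρ) = 1.38×10⁻³/(1.39×10⁻⁴ × 1.10) = 8.97 m/s
Around a low, centrifugal force acts outward with Coriolis, so pressure-gradient force balances both:
(1/ρ)|∂P/∂n| = fV + V²/R  →  V² + fR·V − fR·V_g = 0
With fR = 1.39×10⁻⁴ × 1501×10³ m = 209 m/s:
V = [−fR + √((fR)² + 4 fR V_g)]/2 = [−209 + √(209² + 4×209×8.97)]/2 = 8.62 m/s
Subgeostrophic (V < V_g = 8.97 m/s), as expected around a low.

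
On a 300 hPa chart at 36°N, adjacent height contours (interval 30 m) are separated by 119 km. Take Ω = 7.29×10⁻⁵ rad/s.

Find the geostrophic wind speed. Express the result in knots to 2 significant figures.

56 knots

Coriolis parameter at 36°N:
f = 2Ω sin φ = 2 × 7.29×10⁻⁵ × sin 36° = 8.57×10⁻⁵ s⁻¹
Height gradient: |∂Z/∂n| = 30 m / 119000 m = 2.52×10⁻⁴
On a pressure surface, geostrophic balance gives V_g = (g/f)|∂Z/∂n|:
V_g = 9.81 × 2.52×10⁻⁴ / 8.57×10⁻⁵ = 28.9 m/s
Converting: 28.9 m/s × 1.944 = 56 knots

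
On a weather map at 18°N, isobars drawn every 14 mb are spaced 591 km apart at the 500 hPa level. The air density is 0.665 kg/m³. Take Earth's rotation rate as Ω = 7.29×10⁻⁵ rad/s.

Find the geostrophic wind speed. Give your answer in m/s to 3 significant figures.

79.1 m/s

Coriolis parameter at 18°N:
f = 2Ω sin φ = 2 × 7.29×10⁻⁵ × sin 18° = 4.51×10⁻⁵ s⁻¹
Pressure gradient: |∂P/∂n| = 1400 Pa / 591000 m = 2.37×10⁻³ Pa/m
Geostrophic balance (pressure-gradient force = Coriolis force):
V_g = (1/(fρ)) |∂P/∂n| = 2.37×10⁻³ / (4.51×10⁻⁵ × 0.665) = 79.1 m/s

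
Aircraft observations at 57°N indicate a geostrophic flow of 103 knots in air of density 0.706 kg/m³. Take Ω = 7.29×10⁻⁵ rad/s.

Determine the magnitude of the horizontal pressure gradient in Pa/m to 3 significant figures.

Coriolis parameter at 57°N:
f = 2Ω sin φ = 2 × 7.29×10⁻⁵ × sin 57° = 1.22×10⁻⁴ s⁻¹
Wind speed in SI: 103 knots = 53.0 m/s
Geostrophic balance rearranged: |∂P/∂n| = f ρ V_g
|∂P/∂n| = 1.22×10⁻⁴ × 0.706 × 53.0 = 4.57×10⁻³ Pa/m

4.57×10⁻³ Pa/m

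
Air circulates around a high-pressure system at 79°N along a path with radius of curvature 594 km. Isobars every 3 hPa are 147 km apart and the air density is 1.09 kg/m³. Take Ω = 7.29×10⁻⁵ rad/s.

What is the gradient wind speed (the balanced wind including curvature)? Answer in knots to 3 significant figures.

Coriolis parameter at 79°N:
f = 2Ω sin φ = 2 × 7.29×10⁻⁵ × sin 79° = 1.43×10⁻⁴ s⁻¹
Pressure gradient: |∂P/∂n| = 300 Pa / 147000 m = 2.04×10⁻³ Pa/m
Geostrophic speed: V_g = |∂P/∂n|/(fρ) = 2.04×10⁻³/(1.43×10⁻⁴ × 1.09) = 13.1 m/s
Around a high, pressure-gradient force acts outward with centrifugal, so Coriolis balances both:
fV = (1/ρ)|∂P/∂n| + V²/R  →  V² − fR·V + fR·V_g = 0
With fR = 1.43×10⁻⁴ × 594×10³ m = 85.0 m/s:
V = [fR − √((fR)² − 4 fR V_g)]/2 = [85.0 − √(85.0² − 4×85.0×13.1)]/2 = 16.1 m/s
Supergeostrophic (V > V_g = 13.1 m/s), as expected around a high.
Converting: 16.1 m/s × 1.944 = 31.4 knots

31.4 knots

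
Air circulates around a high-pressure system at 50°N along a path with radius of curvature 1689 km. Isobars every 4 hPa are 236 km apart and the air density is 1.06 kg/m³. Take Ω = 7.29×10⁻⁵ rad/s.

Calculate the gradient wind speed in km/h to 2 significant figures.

56 km/h

Coriolis parameter at 50°N:
f = 2Ω sin φ = 2 × 7.29×10⁻⁵ × sin 50° = 1.12×10⁻⁴ s⁻¹
Pressure gradient: |∂P/∂n| = 400 Pa / 236000 m = 1.69×10⁻³ Pa/m
Geostrophic speed: V_g = |∂P/∂n|/(fρ) = 1.69×10⁻³/(1.12×10⁻⁴ × 1.06) = 14.3 m/s
Around a high, pressure-gradient force acts outward with centrifugal, so Coriolis balances both:
fV = (1/ρ)|∂P/∂n| + V²/R  →  V² − fR·V + fR·V_g = 0
With fR = 1.12×10⁻⁴ × 1689×10³ m = 189 m/s:
V = [fR − √((fR)² − 4 fR V_g)]/2 = [189 − √(189² − 4×189×14.3)]/2 = 15.6 m/s
Supergeostrophic (V > V_g = 14.3 m/s), as expected around a high.
Converting: 15.6 m/s × 3.6 = 56 km/h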